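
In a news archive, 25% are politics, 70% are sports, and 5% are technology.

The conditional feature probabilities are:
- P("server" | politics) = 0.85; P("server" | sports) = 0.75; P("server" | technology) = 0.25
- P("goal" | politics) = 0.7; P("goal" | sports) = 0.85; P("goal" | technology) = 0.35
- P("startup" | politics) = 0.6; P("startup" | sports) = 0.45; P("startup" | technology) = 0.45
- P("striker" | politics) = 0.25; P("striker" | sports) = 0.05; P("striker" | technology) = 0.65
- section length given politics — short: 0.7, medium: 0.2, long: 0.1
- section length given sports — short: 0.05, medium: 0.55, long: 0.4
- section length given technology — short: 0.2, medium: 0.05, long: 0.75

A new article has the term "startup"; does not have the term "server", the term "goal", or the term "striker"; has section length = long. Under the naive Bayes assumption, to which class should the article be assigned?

sports

politics: 0.25 × (1−0.85) × (1−0.7) × 0.6 × (1−0.25) × 0.1 = 0.00050625
sports: 0.7 × (1−0.75) × (1−0.85) × 0.45 × (1−0.05) × 0.4 = 0.00448875
technology: 0.05 × (1−0.25) × (1−0.35) × 0.45 × (1−0.65) × 0.75 = 0.002879296875
Highest score → sports.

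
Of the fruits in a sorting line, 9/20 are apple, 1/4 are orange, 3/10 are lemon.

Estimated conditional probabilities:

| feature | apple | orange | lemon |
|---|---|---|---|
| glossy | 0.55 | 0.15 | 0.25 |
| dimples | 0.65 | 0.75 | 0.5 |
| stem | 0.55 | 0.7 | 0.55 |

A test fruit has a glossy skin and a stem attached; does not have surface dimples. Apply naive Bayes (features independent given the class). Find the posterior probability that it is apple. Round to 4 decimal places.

0.6367

apple: 0.45 × 0.55 × (1−0.65) × 0.55 = 0.04764375
orange: 0.25 × 0.15 × (1−0.75) × 0.7 = 0.0065625
lemon: 0.3 × 0.25 × (1−0.5) × 0.55 = 0.020625
P(apple | x) = 0.04764375 / 0.07483125 ≈ 0.6367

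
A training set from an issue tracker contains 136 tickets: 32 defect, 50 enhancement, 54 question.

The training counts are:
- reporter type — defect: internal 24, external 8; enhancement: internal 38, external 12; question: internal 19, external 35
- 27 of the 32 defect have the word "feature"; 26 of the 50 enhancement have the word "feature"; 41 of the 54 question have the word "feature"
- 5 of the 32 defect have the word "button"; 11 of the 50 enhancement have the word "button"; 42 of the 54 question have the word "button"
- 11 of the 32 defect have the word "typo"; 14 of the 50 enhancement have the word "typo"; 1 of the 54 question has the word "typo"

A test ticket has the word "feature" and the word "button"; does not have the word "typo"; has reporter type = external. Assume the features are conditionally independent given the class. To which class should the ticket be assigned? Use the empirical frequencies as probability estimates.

question

defect: (32/136) × (8/32) × (27/32) × (5/32) × (21/32) ≈ 0.00508925
enhancement: (50/136) × (12/50) × (26/50) × (11/50) × (36/50) ≈ 0.00726776
question: (54/136) × (35/54) × (41/54) × (42/54) × (53/54) ≈ 0.149162
Highest score → question.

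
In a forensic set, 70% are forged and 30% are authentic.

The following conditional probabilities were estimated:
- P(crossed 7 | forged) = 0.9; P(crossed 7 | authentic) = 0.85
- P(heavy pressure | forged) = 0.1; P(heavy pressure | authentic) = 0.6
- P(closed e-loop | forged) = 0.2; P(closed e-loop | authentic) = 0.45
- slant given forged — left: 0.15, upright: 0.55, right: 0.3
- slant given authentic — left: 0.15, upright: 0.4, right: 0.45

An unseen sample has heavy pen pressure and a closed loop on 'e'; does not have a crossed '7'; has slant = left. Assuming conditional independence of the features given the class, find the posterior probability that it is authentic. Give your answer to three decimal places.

forged: 0.7 × (1−0.9) × 0.1 × 0.2 × 0.15 = 0.00021
authentic: 0.3 × (1−0.85) × 0.6 × 0.45 × 0.15 = 0.0018225
P(authentic | x) = 0.0018225 / 0.0020325 ≈ 0.897

0.897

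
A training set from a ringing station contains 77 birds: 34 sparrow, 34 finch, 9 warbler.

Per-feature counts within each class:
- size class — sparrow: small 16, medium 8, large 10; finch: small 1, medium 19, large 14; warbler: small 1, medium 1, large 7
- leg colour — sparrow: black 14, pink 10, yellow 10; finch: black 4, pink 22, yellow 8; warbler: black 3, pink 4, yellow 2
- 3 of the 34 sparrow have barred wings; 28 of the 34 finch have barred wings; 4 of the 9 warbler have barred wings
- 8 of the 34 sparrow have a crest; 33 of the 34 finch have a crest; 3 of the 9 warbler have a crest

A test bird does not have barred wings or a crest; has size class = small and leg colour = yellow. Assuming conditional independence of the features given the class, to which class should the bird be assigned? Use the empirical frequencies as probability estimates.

sparrow: (34/77) × (16/34) × (10/34) × (31/34) × (26/34) ≈ 0.0426116
finch: (34/77) × (1/34) × (8/34) × (6/34) × (1/34) ≈ 0.0000158604
warbler: (9/77) × (1/9) × (2/9) × (5/9) × (6/9) ≈ 0.00106889
Highest score → sparrow.

sparrow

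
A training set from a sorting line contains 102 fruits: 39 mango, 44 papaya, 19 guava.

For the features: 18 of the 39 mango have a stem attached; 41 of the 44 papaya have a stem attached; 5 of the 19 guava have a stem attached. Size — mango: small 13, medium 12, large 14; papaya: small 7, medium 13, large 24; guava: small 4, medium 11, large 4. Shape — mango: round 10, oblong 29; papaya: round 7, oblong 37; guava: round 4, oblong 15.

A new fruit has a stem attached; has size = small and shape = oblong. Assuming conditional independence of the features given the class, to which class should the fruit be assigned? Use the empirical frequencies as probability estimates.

papaya

mango: (39/102) × (18/39) × (13/39) × (29/39) ≈ 0.0437406
papaya: (44/102) × (41/44) × (7/44) × (37/44) ≈ 0.0537747
guava: (19/102) × (5/19) × (4/19) × (15/19) ≈ 0.0081473
Highest score → papaya.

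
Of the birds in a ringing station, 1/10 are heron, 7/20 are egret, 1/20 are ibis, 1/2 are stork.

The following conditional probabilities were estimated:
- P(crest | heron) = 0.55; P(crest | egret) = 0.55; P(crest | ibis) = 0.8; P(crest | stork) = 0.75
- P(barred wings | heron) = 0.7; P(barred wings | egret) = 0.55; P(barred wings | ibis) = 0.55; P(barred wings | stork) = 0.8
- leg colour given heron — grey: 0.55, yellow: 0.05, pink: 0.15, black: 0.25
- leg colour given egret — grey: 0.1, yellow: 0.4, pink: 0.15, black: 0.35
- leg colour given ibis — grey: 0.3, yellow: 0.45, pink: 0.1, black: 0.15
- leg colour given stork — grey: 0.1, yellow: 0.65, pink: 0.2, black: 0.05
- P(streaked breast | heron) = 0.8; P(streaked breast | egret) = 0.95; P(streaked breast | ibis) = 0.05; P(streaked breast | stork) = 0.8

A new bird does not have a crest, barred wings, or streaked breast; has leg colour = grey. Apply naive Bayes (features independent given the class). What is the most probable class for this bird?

heron: 0.1 × (1−0.55) × (1−0.7) × 0.55 × (1−0.8) = 0.001485
egret: 0.35 × (1−0.55) × (1−0.55) × 0.1 × (1−0.95) = 0.000354375
ibis: 0.05 × (1−0.8) × (1−0.55) × 0.3 × (1−0.05) = 0.0012825
stork: 0.5 × (1−0.75) × (1−0.8) × 0.1 × (1−0.8) = 0.0005
Highest score → heron.

heron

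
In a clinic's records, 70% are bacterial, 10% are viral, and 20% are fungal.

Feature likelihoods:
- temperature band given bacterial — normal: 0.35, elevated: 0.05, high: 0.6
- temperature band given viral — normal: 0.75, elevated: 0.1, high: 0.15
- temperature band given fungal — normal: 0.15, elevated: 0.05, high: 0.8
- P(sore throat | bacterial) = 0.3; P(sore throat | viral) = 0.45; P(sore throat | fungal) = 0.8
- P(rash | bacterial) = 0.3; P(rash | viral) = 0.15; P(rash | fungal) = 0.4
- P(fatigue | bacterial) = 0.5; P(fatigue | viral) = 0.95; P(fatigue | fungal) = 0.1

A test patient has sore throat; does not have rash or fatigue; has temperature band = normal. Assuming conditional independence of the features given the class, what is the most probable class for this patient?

bacterial

bacterial: 0.7 × 0.35 × 0.3 × (1−0.3) × (1−0.5) = 0.025725
viral: 0.1 × 0.75 × 0.45 × (1−0.15) × (1−0.95) = 0.001434375
fungal: 0.2 × 0.15 × 0.8 × (1−0.4) × (1−0.1) = 0.01296
Highest score → bacterial.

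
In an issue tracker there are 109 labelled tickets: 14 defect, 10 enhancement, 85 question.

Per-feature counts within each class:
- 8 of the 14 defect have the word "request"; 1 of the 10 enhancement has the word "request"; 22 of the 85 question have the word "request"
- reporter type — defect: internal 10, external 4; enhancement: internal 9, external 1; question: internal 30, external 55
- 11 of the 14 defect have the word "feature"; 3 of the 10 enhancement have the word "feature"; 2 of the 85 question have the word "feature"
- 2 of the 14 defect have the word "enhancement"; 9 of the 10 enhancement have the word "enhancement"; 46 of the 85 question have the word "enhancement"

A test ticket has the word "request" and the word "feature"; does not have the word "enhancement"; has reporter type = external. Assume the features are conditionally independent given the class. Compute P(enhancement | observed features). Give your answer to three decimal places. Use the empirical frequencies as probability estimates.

defect: (14/109) × (8/14) × (4/14) × (11/14) × (12/14) ≈ 0.0141226
enhancement: (10/109) × (1/10) × (1/10) × (3/10) × (1/10) ≈ 0.0000275229
question: (85/109) × (22/85) × (55/85) × (2/85) × (39/85) ≈ 0.00140993
P(enhancement | x) = 0.0000275229 / 0.0155600529 ≈ 0.002

0.002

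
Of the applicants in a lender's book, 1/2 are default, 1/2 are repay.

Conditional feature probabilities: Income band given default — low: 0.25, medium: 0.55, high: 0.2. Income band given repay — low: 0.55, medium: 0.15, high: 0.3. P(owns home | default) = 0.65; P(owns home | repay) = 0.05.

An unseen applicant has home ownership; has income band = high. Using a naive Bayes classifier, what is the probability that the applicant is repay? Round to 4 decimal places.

0.1034

default: 0.5 × 0.2 × 0.65 = 0.065
repay: 0.5 × 0.3 × 0.05 = 0.0075
P(repay | x) = 0.0075 / 0.0725 ≈ 0.1034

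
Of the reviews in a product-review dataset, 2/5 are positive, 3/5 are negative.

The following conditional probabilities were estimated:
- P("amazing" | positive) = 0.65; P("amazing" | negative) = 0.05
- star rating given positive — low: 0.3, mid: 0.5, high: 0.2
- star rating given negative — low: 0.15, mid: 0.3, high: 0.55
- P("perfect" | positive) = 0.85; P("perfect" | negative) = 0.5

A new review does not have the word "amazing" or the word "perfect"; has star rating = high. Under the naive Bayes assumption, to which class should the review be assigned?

positive: 0.4 × (1−0.65) × 0.2 × (1−0.85) = 0.0042
negative: 0.6 × (1−0.05) × 0.55 × (1−0.5) = 0.15675
Highest score → negative.

negative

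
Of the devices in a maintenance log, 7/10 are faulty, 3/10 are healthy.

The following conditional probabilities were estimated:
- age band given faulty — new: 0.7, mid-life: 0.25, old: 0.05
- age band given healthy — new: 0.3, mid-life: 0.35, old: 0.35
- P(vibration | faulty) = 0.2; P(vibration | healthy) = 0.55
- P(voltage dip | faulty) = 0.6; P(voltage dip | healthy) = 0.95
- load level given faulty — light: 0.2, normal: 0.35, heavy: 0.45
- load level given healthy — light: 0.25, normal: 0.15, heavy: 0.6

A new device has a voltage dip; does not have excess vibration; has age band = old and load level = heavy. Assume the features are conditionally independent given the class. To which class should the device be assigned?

faulty: 0.7 × 0.05 × (1−0.2) × 0.6 × 0.45 = 0.00756
healthy: 0.3 × 0.35 × (1−0.55) × 0.95 × 0.6 = 0.0269325
Highest score → healthy.

healthy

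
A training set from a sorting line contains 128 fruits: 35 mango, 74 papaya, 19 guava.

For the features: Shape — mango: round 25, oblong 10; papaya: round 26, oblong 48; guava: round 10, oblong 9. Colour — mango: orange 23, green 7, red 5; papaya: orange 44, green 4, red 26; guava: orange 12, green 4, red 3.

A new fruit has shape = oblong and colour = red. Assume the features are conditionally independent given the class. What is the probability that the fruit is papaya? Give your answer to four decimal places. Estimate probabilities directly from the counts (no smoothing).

mango: (35/128) × (10/35) × (5/35) ≈ 0.0111607
papaya: (74/128) × (48/74) × (26/74) ≈ 0.131757
guava: (19/128) × (9/19) × (3/19) ≈ 0.011102
P(papaya | x) = 0.131757 / 0.1540197 ≈ 0.8555

0.8555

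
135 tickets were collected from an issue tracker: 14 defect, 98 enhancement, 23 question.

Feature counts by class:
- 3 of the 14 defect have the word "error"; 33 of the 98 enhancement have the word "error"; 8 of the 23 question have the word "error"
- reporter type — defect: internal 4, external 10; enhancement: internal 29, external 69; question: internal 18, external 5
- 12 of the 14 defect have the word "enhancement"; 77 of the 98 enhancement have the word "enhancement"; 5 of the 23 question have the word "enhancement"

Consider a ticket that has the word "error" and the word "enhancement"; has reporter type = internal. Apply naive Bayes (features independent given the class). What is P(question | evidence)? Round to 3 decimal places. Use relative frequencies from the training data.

0.139

defect: (14/135) × (3/14) × (4/14) × (12/14) ≈ 0.00544218
enhancement: (98/135) × (33/98) × (29/98) × (77/98) ≈ 0.0568351
question: (23/135) × (8/23) × (18/23) × (5/23) ≈ 0.0100819
P(question | x) = 0.0100819 / 0.07235918 ≈ 0.139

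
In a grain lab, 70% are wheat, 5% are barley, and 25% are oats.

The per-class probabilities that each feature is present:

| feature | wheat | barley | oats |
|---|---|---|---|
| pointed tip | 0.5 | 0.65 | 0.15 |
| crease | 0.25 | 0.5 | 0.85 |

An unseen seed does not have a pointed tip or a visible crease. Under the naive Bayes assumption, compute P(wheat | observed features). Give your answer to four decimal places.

0.8660

wheat: 0.7 × (1−0.5) × (1−0.25) = 0.2625
barley: 0.05 × (1−0.65) × (1−0.5) = 0.00875
oats: 0.25 × (1−0.15) × (1−0.85) = 0.031875
P(wheat | x) = 0.2625 / 0.303125 ≈ 0.8660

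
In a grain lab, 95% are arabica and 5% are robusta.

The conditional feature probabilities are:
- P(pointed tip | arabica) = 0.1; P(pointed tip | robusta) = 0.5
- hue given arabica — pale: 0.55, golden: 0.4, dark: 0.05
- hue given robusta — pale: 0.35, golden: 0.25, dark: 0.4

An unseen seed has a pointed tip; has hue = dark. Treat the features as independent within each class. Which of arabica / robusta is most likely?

arabica: 0.95 × 0.1 × 0.05 = 0.00475
robusta: 0.05 × 0.5 × 0.4 = 0.01
Highest score → robusta.

robusta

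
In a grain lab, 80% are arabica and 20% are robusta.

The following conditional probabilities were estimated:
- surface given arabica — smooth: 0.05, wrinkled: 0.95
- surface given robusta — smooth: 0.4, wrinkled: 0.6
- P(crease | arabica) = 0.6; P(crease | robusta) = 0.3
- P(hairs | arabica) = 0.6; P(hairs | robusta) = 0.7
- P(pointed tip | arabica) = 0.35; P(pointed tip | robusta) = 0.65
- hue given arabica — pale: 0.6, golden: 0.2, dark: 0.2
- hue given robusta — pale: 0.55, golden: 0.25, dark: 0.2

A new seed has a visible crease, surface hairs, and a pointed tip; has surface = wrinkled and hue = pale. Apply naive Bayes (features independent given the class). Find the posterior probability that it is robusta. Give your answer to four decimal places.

0.1355

arabica: 0.8 × 0.95 × 0.6 × 0.6 × 0.35 × 0.6 = 0.057456
robusta: 0.2 × 0.6 × 0.3 × 0.7 × 0.65 × 0.55 = 0.009009
P(robusta | x) = 0.009009 / 0.066465 ≈ 0.1355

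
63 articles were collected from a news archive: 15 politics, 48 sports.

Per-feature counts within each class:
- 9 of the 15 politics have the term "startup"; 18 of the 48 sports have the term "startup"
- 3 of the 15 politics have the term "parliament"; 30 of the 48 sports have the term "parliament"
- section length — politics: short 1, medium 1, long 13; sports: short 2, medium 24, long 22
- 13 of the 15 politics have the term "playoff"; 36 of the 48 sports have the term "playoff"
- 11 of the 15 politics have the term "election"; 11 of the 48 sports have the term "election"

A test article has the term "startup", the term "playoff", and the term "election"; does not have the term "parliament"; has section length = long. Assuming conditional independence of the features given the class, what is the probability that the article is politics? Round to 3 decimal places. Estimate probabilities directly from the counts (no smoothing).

politics: (15/63) × (9/15) × (12/15) × (13/15) × (13/15) × (11/15) ≈ 0.0629503
sports: (48/63) × (18/48) × (18/48) × (22/48) × (36/48) × (11/48) ≈ 0.00844029
P(politics | x) = 0.0629503 / 0.07139059 ≈ 0.882

0.882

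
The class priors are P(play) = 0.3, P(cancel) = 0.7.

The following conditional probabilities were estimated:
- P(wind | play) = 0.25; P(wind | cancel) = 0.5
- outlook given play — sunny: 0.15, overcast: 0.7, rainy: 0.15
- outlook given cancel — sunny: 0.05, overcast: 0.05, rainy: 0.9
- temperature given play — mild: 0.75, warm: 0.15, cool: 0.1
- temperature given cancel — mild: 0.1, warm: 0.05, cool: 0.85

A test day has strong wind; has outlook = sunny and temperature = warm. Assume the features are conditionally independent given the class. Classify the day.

play: 0.3 × 0.25 × 0.15 × 0.15 = 0.0016875
cancel: 0.7 × 0.5 × 0.05 × 0.05 = 0.000875
Highest score → play.

play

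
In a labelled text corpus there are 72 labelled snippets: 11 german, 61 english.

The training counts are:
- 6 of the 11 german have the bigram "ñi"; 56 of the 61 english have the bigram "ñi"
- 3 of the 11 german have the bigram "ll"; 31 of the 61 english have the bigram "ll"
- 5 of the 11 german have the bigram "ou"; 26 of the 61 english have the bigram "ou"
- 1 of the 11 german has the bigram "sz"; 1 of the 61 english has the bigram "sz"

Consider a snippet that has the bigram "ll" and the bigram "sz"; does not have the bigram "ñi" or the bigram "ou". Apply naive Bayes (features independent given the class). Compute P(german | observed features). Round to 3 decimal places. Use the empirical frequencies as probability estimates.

german: (11/72) × (5/11) × (3/11) × (6/11) × (1/11) ≈ 0.000939144
english: (61/72) × (5/61) × (31/61) × (35/61) × (1/61) ≈ 0.000331954
P(german | x) = 0.000939144 / 0.001271098 ≈ 0.739

0.739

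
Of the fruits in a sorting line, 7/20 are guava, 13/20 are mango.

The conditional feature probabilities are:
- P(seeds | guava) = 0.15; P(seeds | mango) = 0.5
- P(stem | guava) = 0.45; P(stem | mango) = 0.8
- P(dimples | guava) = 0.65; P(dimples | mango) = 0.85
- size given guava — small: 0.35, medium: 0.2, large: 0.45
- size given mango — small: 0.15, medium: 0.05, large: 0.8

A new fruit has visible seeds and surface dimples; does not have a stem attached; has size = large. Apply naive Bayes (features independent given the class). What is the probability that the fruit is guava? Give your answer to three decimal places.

guava: 0.35 × 0.15 × (1−0.45) × 0.65 × 0.45 = 0.0084459375
mango: 0.65 × 0.5 × (1−0.8) × 0.85 × 0.8 = 0.0442
P(guava | x) = 0.0084459375 / 0.0526459375 ≈ 0.160

0.160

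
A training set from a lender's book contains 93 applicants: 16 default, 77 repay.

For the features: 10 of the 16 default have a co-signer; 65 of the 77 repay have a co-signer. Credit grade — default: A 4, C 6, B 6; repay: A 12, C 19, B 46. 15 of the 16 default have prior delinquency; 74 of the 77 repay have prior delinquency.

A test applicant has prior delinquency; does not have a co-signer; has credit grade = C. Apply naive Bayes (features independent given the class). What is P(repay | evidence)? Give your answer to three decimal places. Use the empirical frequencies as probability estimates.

0.574

default: (16/93) × (6/16) × (6/16) × (15/16) ≈ 0.0226815
repay: (77/93) × (12/77) × (19/77) × (74/77) ≈ 0.0305986
P(repay | x) = 0.0305986 / 0.0532801 ≈ 0.574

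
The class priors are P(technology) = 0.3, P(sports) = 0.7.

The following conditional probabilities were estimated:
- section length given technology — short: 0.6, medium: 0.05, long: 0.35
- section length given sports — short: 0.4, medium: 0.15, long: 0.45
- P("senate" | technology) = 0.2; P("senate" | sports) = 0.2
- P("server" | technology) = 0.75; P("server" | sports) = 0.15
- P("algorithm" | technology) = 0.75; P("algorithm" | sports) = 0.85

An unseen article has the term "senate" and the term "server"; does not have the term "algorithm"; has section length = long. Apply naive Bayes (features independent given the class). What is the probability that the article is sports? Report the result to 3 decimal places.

0.265

technology: 0.3 × 0.35 × 0.2 × 0.75 × (1−0.75) = 0.0039375
sports: 0.7 × 0.45 × 0.2 × 0.15 × (1−0.85) = 0.0014175
P(sports | x) = 0.0014175 / 0.005355 ≈ 0.265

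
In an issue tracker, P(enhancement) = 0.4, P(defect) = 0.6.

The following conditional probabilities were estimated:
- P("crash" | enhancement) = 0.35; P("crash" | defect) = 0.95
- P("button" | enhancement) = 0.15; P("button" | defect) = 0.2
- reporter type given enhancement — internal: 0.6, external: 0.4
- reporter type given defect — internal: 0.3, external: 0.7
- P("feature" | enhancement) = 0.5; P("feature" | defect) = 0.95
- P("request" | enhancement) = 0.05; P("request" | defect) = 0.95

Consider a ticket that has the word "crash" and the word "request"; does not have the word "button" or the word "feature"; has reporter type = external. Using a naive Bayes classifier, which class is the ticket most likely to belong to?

defect

enhancement: 0.4 × 0.35 × (1−0.15) × 0.4 × (1−0.5) × 0.05 = 0.00119
defect: 0.6 × 0.95 × (1−0.2) × 0.7 × (1−0.95) × 0.95 = 0.015162
Highest score → defect.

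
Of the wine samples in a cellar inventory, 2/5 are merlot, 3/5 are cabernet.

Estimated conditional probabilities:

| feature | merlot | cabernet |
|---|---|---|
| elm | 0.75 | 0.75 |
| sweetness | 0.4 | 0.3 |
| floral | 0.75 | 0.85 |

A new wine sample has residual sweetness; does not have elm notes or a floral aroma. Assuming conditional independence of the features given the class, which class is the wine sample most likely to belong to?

merlot

merlot: 0.4 × (1−0.75) × 0.4 × (1−0.75) = 0.01
cabernet: 0.6 × (1−0.75) × 0.3 × (1−0.85) = 0.00675
Highest score → merlot.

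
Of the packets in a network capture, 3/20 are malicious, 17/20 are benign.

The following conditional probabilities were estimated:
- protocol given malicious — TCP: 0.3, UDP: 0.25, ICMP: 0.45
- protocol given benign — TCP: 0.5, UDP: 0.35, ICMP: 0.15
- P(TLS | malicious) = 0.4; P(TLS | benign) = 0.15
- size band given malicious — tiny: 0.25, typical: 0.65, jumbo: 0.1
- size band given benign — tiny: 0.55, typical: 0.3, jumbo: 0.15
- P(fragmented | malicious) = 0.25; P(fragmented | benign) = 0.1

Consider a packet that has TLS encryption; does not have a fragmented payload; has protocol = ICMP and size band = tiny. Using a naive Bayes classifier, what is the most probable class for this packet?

malicious: 0.15 × 0.45 × 0.4 × 0.25 × (1−0.25) = 0.0050625
benign: 0.85 × 0.15 × 0.15 × 0.55 × (1−0.1) = 0.009466875
Highest score → benign.

benign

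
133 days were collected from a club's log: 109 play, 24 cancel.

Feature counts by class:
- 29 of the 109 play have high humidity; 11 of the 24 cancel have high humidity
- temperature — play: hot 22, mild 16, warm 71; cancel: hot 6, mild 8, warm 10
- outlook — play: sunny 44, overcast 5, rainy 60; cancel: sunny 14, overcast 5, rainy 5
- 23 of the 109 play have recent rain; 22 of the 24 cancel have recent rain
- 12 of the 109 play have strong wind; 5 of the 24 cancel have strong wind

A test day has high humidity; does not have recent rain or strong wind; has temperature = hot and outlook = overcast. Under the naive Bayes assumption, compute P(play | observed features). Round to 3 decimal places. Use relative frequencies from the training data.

0.833

play: (109/133) × (29/109) × (22/109) × (5/109) × (86/109) × (97/109) ≈ 0.00141744
cancel: (24/133) × (11/24) × (6/24) × (5/24) × (2/24) × (19/24) ≈ 0.000284185
P(play | x) = 0.00141744 / 0.001701625 ≈ 0.833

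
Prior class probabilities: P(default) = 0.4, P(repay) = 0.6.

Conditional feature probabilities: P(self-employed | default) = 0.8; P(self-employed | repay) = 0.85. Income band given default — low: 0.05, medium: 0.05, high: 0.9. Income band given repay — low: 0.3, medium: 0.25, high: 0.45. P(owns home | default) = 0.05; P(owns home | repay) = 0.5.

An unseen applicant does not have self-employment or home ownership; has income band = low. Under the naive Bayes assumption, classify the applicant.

default: 0.4 × (1−0.8) × 0.05 × (1−0.05) = 0.0038
repay: 0.6 × (1−0.85) × 0.3 × (1−0.5) = 0.0135
Highest score → repay.

repay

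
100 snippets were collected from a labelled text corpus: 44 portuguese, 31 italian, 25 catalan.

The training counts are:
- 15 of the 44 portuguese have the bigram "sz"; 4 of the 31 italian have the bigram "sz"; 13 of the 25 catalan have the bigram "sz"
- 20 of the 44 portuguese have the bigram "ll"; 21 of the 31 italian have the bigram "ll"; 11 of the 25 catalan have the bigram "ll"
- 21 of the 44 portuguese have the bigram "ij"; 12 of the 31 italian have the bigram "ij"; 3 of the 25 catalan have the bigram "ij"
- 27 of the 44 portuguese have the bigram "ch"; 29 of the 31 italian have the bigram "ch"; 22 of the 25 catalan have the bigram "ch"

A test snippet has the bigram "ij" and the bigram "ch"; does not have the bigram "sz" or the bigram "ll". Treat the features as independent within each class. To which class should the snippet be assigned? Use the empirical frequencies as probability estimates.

portuguese

portuguese: (44/100) × (29/44) × (24/44) × (21/44) × (27/44) ≈ 0.046327
italian: (31/100) × (27/31) × (10/31) × (12/31) × (29/31) ≈ 0.0315397
catalan: (25/100) × (12/25) × (14/25) × (3/25) × (22/25) = 0.00709632
Highest score → portuguese.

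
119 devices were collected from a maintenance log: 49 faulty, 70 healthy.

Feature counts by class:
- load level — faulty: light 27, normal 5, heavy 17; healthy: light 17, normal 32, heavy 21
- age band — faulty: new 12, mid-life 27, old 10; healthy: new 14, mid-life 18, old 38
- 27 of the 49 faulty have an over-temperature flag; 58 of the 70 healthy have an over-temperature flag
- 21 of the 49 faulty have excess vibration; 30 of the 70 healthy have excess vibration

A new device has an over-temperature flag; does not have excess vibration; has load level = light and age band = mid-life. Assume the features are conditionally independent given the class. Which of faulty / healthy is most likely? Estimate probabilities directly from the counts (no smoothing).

faulty

faulty: (49/119) × (27/49) × (27/49) × (27/49) × (28/49) ≈ 0.0393654
healthy: (70/119) × (17/70) × (18/70) × (58/70) × (40/70) ≈ 0.0173928
Highest score → faulty.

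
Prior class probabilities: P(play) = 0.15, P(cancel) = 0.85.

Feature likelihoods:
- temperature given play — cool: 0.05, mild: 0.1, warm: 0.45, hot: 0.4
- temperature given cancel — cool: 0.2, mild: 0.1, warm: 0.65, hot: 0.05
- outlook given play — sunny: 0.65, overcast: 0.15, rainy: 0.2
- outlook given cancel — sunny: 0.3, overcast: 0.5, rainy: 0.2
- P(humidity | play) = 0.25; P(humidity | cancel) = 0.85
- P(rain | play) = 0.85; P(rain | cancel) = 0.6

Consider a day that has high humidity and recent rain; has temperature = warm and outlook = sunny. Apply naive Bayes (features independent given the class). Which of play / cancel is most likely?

cancel

play: 0.15 × 0.45 × 0.65 × 0.25 × 0.85 = 0.0093234375
cancel: 0.85 × 0.65 × 0.3 × 0.85 × 0.6 = 0.0845325
Highest score → cancel.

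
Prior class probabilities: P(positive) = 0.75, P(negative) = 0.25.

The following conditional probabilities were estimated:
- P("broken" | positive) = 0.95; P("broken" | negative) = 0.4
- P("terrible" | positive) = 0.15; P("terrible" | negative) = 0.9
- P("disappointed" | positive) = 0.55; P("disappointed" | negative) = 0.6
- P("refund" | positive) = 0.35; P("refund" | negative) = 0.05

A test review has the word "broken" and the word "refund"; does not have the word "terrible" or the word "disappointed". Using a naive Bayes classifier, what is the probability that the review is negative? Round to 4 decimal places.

positive: 0.75 × 0.95 × (1−0.15) × (1−0.55) × 0.35 = 0.0953859375
negative: 0.25 × 0.4 × (1−0.9) × (1−0.6) × 0.05 = 0.0002
P(negative | x) = 0.0002 / 0.0955859375 ≈ 0.0021

0.0021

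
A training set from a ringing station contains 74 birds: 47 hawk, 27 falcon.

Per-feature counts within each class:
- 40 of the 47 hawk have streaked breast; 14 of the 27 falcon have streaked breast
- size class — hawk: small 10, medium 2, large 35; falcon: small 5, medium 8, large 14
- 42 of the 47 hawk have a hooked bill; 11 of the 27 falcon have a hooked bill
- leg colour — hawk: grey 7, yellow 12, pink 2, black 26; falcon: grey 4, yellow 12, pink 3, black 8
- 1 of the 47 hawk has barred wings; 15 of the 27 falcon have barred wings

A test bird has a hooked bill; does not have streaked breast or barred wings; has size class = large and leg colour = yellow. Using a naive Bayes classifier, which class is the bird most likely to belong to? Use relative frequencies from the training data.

hawk

hawk: (47/74) × (7/47) × (35/47) × (42/47) × (12/47) × (46/47) ≈ 0.0157301
falcon: (27/74) × (13/27) × (14/27) × (11/27) × (12/27) × (12/27) ≈ 0.0073306
Highest score → hawk.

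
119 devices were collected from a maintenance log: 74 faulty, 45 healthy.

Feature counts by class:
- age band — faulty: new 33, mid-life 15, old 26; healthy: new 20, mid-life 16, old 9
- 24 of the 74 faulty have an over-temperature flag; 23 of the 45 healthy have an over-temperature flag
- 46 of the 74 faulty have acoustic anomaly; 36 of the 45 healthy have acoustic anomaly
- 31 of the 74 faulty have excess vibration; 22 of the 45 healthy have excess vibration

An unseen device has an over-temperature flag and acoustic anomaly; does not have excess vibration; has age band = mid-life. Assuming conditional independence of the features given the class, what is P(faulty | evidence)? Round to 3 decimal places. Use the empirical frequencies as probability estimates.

0.344

faulty: (74/119) × (15/74) × (24/74) × (46/74) × (43/74) ≈ 0.0147668
healthy: (45/119) × (16/45) × (23/45) × (36/45) × (23/45) ≈ 0.0280992
P(faulty | x) = 0.0147668 / 0.042866 ≈ 0.344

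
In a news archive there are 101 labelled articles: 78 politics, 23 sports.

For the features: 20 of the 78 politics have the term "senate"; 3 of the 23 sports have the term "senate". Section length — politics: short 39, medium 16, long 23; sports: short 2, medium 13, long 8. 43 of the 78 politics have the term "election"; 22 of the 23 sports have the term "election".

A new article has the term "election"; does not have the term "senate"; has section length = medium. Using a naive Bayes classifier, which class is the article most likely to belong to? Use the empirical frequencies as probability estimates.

politics: (78/101) × (58/78) × (16/78) × (43/78) ≈ 0.064939
sports: (23/101) × (20/23) × (13/23) × (22/23) ≈ 0.107058
Highest score → sports.

sports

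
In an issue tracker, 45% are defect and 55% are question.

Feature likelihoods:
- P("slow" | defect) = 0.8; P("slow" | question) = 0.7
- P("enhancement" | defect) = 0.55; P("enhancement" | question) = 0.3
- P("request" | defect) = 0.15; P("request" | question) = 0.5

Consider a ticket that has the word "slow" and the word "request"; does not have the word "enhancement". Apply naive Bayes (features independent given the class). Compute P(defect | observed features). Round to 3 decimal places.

0.153

defect: 0.45 × 0.8 × (1−0.55) × 0.15 = 0.0243
question: 0.55 × 0.7 × (1−0.3) × 0.5 = 0.13475
P(defect | x) = 0.0243 / 0.15905 ≈ 0.153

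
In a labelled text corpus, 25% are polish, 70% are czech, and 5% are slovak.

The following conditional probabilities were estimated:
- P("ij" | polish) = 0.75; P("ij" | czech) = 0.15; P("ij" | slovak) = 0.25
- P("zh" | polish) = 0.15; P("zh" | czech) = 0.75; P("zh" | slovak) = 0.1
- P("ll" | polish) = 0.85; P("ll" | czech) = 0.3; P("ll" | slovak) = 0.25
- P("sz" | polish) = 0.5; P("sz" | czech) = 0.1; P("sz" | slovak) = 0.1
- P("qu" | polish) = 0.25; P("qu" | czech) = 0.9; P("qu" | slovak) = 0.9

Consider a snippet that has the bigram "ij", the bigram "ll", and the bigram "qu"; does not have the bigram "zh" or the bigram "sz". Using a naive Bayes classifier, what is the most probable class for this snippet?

polish: 0.25 × 0.75 × (1−0.15) × 0.85 × (1−0.5) × 0.25 = 0.01693359375
czech: 0.7 × 0.15 × (1−0.75) × 0.3 × (1−0.1) × 0.9 = 0.00637875
slovak: 0.05 × 0.25 × (1−0.1) × 0.25 × (1−0.1) × 0.9 = 0.002278125
Highest score → polish.

polish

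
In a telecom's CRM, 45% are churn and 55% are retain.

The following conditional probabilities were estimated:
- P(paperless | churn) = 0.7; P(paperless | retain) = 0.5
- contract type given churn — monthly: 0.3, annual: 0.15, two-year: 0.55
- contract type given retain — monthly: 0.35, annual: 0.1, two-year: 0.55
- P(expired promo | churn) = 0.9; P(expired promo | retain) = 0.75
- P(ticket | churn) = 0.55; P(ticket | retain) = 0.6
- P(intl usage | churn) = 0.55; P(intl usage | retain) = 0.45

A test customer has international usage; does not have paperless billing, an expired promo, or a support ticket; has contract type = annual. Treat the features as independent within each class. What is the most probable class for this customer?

retain

churn: 0.45 × (1−0.7) × 0.15 × (1−0.9) × (1−0.55) × 0.55 = 0.0005011875
retain: 0.55 × (1−0.5) × 0.1 × (1−0.75) × (1−0.6) × 0.45 = 0.0012375
Highest score → retain.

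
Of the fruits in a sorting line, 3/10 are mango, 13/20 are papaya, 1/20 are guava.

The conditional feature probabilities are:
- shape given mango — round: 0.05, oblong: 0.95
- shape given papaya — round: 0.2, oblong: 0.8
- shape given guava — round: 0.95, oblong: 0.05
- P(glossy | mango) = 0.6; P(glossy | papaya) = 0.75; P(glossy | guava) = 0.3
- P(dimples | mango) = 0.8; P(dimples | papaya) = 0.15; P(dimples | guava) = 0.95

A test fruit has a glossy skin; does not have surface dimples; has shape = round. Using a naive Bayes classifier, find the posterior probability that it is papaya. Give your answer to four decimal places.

0.9706

mango: 0.3 × 0.05 × 0.6 × (1−0.8) = 0.0018
papaya: 0.65 × 0.2 × 0.75 × (1−0.15) = 0.082875
guava: 0.05 × 0.95 × 0.3 × (1−0.95) = 0.0007125
P(papaya | x) = 0.082875 / 0.0853875 ≈ 0.9706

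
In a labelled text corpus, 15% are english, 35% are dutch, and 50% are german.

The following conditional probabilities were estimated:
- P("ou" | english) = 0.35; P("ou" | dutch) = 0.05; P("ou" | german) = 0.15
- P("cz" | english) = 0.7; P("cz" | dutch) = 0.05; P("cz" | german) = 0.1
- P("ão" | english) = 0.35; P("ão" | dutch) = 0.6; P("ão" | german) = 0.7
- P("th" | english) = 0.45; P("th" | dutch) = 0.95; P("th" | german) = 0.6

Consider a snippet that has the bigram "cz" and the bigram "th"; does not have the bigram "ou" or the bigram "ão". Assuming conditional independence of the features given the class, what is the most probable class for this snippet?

english: 0.15 × (1−0.35) × 0.7 × (1−0.35) × 0.45 = 0.019963125
dutch: 0.35 × (1−0.05) × 0.05 × (1−0.6) × 0.95 = 0.0063175
german: 0.5 × (1−0.15) × 0.1 × (1−0.7) × 0.6 = 0.00765
Highest score → english.

english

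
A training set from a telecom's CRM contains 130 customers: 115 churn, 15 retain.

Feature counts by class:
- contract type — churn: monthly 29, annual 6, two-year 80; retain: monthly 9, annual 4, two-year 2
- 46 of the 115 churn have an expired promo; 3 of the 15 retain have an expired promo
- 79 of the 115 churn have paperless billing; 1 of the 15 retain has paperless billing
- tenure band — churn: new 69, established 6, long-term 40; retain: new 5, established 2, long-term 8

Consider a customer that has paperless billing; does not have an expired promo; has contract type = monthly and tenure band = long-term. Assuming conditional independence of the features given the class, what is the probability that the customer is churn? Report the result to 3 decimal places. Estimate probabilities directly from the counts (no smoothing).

0.942

churn: (115/130) × (29/115) × (69/115) × (79/115) × (40/115) ≈ 0.0319814
retain: (15/130) × (9/15) × (12/15) × (1/15) × (8/15) ≈ 0.00196923
P(churn | x) = 0.0319814 / 0.03395063 ≈ 0.942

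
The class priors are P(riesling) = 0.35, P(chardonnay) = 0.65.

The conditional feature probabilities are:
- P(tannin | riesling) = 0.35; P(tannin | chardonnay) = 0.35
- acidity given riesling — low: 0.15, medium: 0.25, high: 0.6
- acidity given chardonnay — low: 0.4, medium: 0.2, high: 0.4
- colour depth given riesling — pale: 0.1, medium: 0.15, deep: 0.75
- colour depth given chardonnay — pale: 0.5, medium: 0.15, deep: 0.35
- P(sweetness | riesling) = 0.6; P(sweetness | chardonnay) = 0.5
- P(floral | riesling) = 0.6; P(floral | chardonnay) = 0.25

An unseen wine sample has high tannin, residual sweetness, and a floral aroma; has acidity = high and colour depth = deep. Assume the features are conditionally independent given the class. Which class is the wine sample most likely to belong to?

riesling: 0.35 × 0.35 × 0.6 × 0.75 × 0.6 × 0.6 = 0.019845
chardonnay: 0.65 × 0.35 × 0.4 × 0.35 × 0.5 × 0.25 = 0.00398125
Highest score → riesling.

riesling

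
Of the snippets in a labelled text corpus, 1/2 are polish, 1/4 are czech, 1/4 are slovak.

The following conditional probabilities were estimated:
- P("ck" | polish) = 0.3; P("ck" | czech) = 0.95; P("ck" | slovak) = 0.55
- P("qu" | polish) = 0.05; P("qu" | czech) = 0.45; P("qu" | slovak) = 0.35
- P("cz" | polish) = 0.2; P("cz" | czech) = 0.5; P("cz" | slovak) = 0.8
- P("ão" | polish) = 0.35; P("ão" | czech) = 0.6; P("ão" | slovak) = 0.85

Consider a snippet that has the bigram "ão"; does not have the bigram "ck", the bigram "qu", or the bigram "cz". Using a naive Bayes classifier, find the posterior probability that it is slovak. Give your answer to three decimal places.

polish: 0.5 × (1−0.3) × (1−0.05) × (1−0.2) × 0.35 = 0.0931
czech: 0.25 × (1−0.95) × (1−0.45) × (1−0.5) × 0.6 = 0.0020625
slovak: 0.25 × (1−0.55) × (1−0.35) × (1−0.8) × 0.85 = 0.01243125
P(slovak | x) = 0.01243125 / 0.10759375 ≈ 0.116

0.116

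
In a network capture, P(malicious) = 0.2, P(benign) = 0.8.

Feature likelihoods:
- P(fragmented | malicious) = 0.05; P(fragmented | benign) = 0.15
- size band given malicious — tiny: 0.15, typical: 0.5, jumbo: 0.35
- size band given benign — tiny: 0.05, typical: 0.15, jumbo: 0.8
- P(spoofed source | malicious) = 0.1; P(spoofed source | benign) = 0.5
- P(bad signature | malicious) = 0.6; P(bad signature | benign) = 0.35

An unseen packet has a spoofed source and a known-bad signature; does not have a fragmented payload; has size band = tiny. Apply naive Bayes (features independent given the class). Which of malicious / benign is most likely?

benign

malicious: 0.2 × (1−0.05) × 0.15 × 0.1 × 0.6 = 0.00171
benign: 0.8 × (1−0.15) × 0.05 × 0.5 × 0.35 = 0.00595
Highest score → benign.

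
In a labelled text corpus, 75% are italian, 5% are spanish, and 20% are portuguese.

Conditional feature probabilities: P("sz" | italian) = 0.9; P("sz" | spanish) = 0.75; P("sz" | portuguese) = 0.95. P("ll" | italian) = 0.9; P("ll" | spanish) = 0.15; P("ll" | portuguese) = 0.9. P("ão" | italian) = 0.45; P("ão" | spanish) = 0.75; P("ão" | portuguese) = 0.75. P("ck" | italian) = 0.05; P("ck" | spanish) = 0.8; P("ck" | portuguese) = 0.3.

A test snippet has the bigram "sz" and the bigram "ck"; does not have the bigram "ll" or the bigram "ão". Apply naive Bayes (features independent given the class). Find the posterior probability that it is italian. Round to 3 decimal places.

0.192

italian: 0.75 × 0.9 × (1−0.9) × (1−0.45) × 0.05 = 0.00185625
spanish: 0.05 × 0.75 × (1−0.15) × (1−0.75) × 0.8 = 0.006375
portuguese: 0.2 × 0.95 × (1−0.9) × (1−0.75) × 0.3 = 0.001425
P(italian | x) = 0.00185625 / 0.00965625 ≈ 0.192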